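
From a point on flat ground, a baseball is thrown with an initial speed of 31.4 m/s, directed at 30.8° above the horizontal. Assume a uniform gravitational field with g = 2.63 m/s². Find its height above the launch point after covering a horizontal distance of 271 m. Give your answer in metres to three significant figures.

Horizontal component vₓ = 31.40 cos 30.8° = 26.97 m/s; vertical v_y0 = 31.40 sin 30.8° = 16.08 m/s.
x = vₓ t ⇒ t = 271/26.97 = 10.05 s.
Height: y = v_y0 t − ½ g t² = 16.08 × 10.05 − 1.315 × 10.05² = 161.5 − 132.8 = 28.79 m.

28.8 m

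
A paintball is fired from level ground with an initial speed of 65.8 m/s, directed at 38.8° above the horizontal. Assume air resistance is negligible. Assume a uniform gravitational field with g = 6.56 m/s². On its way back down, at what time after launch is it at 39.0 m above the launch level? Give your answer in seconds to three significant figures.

11.5 s

Components: vₓ = 65.80 cos 38.8° = 51.28 m/s, v_y0 = 65.80 sin 38.8° = 41.23 m/s.
Require v_y0 t − ½ g t² = 39.0, i.e. 3.280 t² − 41.23 t + 39.0 = 0.
Quadratic formula: t = (41.23 ± √1188.3) / 6.56 = (41.23 ± 34.47) / 6.56 → t = 1.030 s or 11.54 s.
The descending-branch root is 11.54 s.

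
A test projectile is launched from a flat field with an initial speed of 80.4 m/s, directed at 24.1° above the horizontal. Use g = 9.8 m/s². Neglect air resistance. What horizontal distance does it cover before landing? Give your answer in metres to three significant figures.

492 m

Resolve: vₓ = 80.40 cos 24.1° = 73.39 m/s and v_y0 = 80.40 sin 24.1° = 32.83 m/s.
Time aloft: T = 2 v_y0 / g = 2 × 32.83 / 9.80 = 6.700 s.
Range: R = vₓ T = 73.39 × 6.700 = 491.7 m.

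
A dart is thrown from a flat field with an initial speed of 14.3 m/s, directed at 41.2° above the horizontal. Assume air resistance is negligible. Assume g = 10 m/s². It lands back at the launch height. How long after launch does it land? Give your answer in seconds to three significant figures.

Horizontal component vₓ = 14.30 cos 41.2° = 10.76 m/s; vertical v_y0 = 14.30 sin 41.2° = 9.419 m/s.
Landing at launch height ⇒ T = 2 v_y0 / g = 2 × 9.419 / 10.0 = 1.884 s.

1.88 s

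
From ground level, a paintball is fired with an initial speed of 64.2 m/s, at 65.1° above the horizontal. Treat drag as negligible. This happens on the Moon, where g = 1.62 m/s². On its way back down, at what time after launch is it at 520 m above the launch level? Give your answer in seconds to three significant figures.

Horizontal component vₓ = 64.20 cos 65.1° = 27.03 m/s; vertical v_y0 = 64.20 sin 65.1° = 58.23 m/s.
Height y(t) = 58.23 t − 0.8100 t² = 520 gives 0.8100 t² − 58.23 t + 520 = 0.
t = [58.23 ± √(58.23² − 2·1.62·520)] / 1.62 = (58.23 ± 41.31) / 1.62, so t = 10.45 s or t = 61.44 s.
The descending-branch root is 61.44 s.

61.4 s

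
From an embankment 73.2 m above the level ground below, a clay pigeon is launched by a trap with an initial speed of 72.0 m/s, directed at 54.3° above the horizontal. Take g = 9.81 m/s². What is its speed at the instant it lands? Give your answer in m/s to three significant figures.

81.4 m/s

Resolve: vₓ = 72.00 cos 54.3° = 42.01 m/s and v_y0 = 72.00 sin 54.3° = 58.47 m/s.
The projectile lands when y = 73.2 + (58.47) t − ½·9.81·t² = 0. Positive root: t = (58.47 + √(58.47² + 2·9.81·73.2)) / 9.81 = (58.47 + 69.68) / 9.81 = 13.06 s.
Vertical velocity at impact: v_y = v_y0 − g t = 58.47 − 9.81 × 13.06 = −69.68 m/s.
Speed: |v| = √(vₓ² + v_y²) = √(42.01² + 69.68²) = 81.36 m/s.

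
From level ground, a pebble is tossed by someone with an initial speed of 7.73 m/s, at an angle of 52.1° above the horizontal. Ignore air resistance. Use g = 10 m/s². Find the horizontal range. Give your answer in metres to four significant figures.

5.793 m

Components: vₓ = 7.730 cos 52.1° = 4.748 m/s, v_y0 = 7.730 sin 52.1° = 6.100 m/s.
Time aloft: T = 2 v_y0 / g = 2 × 6.100 / 10.0 = 1.220 s.
Range: R = vₓ T = 4.748 × 1.220 = 5.793 m.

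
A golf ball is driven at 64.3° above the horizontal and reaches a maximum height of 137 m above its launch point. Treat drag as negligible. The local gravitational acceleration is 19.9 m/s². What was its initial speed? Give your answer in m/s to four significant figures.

81.95 m/s

At the peak v_y = 0, so v_y0 = √(2gH) = √(2 × 19.9 × 137) = 73.84 m/s.
v_y0 = v₀ sin θ ⇒ v₀ = 73.84 / sin 64.3° = 81.95 m/s.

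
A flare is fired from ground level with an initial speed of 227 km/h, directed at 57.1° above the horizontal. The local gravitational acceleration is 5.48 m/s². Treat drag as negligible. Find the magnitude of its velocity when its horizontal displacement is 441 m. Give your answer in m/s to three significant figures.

38.5 m/s

Convert: 227 km/h = 227/3.6 = 63.06 m/s.
Resolve: vₓ = 63.06 cos 57.1° = 34.25 m/s and v_y0 = 63.06 sin 57.1° = 52.94 m/s.
x = vₓ t ⇒ t = 441/34.25 = 12.88 s.
Vertical velocity there: v_y = v_y0 − g t = 52.94 − 5.48 × 12.88 = −17.62 m/s.
Speed: √(vₓ² + v_y²) = √(34.25² + 17.62²) = 38.52 m/s.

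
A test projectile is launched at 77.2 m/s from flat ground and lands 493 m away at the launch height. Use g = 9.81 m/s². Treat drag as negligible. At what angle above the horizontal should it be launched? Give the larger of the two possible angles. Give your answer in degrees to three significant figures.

62.9°

R = v₀² sin 2θ / g gives sin 2θ = gR/v₀² = 9.81·493/77.2² = 0.8115.
2θ = 54.24° or 180° − 54.24° = 125.8°, so θ = 27.12° or 62.88°.
The larger angle is 62.88°.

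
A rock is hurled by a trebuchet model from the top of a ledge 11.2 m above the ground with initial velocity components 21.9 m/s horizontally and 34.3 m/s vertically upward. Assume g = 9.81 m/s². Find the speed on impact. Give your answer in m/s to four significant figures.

43.31 m/s

Vertical motion (up positive, ground at y = 0): 4.905 t² − (34.30) t − 11.2 = 0, so t = (34.30 + √(34.30² + 2·9.81·11.2)) / 9.81 = (34.30 + 37.37) / 9.81 = 7.305 s.
Vertical velocity at impact: v_y = v_y0 − g t = 34.30 − 9.81 × 7.305 = −37.37 m/s.
Speed: |v| = √(vₓ² + v_y²) = √(21.90² + 37.37²) = 43.31 m/s.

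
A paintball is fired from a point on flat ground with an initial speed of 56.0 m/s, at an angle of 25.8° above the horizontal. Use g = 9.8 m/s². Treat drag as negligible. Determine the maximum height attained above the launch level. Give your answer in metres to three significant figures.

30.3 m

vₓ = 56.00 cos 25.8° = 50.42 m/s; v_y0 = 56.00 sin 25.8° = 24.37 m/s.
At the apex v_y = 0, so H = v_y0²/(2g) = 24.37²/19.60 = 30.31 m.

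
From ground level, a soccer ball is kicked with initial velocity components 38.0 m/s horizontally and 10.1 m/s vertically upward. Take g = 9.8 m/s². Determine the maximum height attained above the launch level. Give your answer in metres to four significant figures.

5.205 m

Maximum height: H = v_y0² / (2g) = 10.10² / (2 × 9.80) = 5.205 m.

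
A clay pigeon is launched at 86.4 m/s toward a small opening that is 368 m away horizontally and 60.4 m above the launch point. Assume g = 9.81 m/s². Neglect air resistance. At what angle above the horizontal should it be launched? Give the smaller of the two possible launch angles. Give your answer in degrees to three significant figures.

Trajectory: y = x tanθ − g x² (1 + tan²θ)/(2v₀²). With x = 368, y = 60.4, v₀ = 86.4, g = 9.81:
88.98 tan²θ − 368 tanθ + (149.4) = 0.
tanθ = [368 ± √(368² − 4 × 88.98 × (149.4))] / (2 × 88.98) = (368 ± 286.8) / 178.0, giving tanθ = 0.4563 or 3.679.
θ = 24.53° or 74.80°; the smaller is 24.53°.

24.5°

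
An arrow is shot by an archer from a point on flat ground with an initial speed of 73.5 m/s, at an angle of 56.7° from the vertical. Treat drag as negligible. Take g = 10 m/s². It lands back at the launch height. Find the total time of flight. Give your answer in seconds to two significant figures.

8.1 s

Components: vₓ = 73.50 sin 56.7° = 61.43 m/s, v_y0 = 73.50 cos 56.7° = 40.35 m/s.
It returns to y = 0 when t = 2 v_y0 / g = 2(40.35)/10.0 = 8.071 s.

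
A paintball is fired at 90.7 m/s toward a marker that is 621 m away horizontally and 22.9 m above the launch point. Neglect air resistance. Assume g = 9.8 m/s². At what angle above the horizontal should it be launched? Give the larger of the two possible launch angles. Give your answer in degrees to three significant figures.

Trajectory: y = x tanθ − g x² (1 + tan²θ)/(2v₀²). With x = 621, y = 22.9, v₀ = 90.7, g = 9.80:
229.7 tan²θ − 621 tanθ + (252.6) = 0.
tanθ = [621 ± √(621² − 4 × 229.7 × (252.6))] / (2 × 229.7) = (621 ± 391.9) / 459.4, giving tanθ = 0.4988 or 2.205.
θ = 26.51° or 65.60°; the larger is 65.60°.

65.6°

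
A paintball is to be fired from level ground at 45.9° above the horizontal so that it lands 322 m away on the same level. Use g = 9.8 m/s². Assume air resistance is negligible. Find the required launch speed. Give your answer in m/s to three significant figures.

56.2 m/s

From R = (v₀² / g) sin 2θ: v₀ = √(gR / sin 2θ).
v₀ = √(9.80 × 322 / sin 91.80°) = √(3156 / 0.9995) = √3157.2 = 56.19 m/s.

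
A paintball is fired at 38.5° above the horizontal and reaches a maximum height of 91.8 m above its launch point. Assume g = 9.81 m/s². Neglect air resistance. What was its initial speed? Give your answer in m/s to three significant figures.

At the peak v_y = 0, so v_y0 = √(2gH) = √(2 × 9.81 × 91.8) = 42.44 m/s.
v_y0 = v₀ sin θ ⇒ v₀ = 42.44 / sin 38.5° = 68.17 m/s.

68.2 m/s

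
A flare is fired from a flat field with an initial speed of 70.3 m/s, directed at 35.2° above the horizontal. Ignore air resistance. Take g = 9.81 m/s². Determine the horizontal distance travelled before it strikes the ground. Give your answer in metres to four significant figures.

474.6 m

Components: vₓ = 70.30 cos 35.2° = 57.45 m/s, v_y0 = 70.30 sin 35.2° = 40.52 m/s.
Time aloft: T = 2 v_y0 / g = 2 × 40.52 / 9.81 = 8.262 s.
Range: R = vₓ T = 57.45 × 8.262 = 474.6 m.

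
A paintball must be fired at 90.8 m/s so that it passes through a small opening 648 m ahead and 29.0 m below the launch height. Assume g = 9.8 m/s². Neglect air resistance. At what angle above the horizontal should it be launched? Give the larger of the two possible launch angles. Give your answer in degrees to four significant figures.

Trajectory: y = x tanθ − g x² (1 + tan²θ)/(2v₀²). With x = 648, y = −29.0, v₀ = 90.8, g = 9.80:
249.6 tan²θ − 648 tanθ + (220.6) = 0.
tanθ = [648 ± √(648² − 4 × 249.6 × (220.6))] / (2 × 249.6) = (648 ± 446.9) / 499.1, giving tanθ = 0.4029 or 2.194.
θ = 21.94° or 65.49°; the larger is 65.49°.

65.49°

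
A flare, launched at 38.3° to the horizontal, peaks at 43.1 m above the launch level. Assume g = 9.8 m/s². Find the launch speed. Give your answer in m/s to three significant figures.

46.9 m/s

At the peak v_y = 0, so v_y0 = √(2gH) = √(2 × 9.80 × 43.1) = 29.06 m/s.
v_y0 = v₀ sin θ ⇒ v₀ = 29.06 / sin 38.3° = 46.90 m/s.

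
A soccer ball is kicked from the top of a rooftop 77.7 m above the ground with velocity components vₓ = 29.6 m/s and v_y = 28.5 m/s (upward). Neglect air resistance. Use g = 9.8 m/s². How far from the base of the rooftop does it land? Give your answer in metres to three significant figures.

The projectile lands when y = 77.7 + (28.50) t − ½·9.80·t² = 0. Positive root: t = (28.50 + √(28.50² + 2·9.80·77.7)) / 9.80 = (28.50 + 48.32) / 9.80 = 7.839 s.
Horizontal distance: R = vₓ t = 29.60 × 7.839 = 232.0 m.

232 m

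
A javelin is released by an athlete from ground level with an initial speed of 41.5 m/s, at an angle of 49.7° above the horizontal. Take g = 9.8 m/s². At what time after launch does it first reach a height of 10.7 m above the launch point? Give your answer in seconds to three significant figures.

Horizontal component vₓ = 41.50 cos 49.7° = 26.84 m/s; vertical v_y0 = 41.50 sin 49.7° = 31.65 m/s.
Require v_y0 t − ½ g t² = 10.7, i.e. 4.900 t² − 31.65 t + 10.7 = 0.
Quadratic formula: t = (31.65 ± √792.05) / 9.80 = (31.65 ± 28.14) / 9.80 → t = 0.3579 s or 6.101 s.
The first (ascending) time is 0.3579 s.

0.358 s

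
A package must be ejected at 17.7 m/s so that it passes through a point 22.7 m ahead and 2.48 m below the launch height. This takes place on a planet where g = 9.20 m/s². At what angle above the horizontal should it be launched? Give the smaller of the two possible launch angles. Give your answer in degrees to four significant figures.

13.71°

Trajectory: y = x tanθ − g x² (1 + tan²θ)/(2v₀²). With x = 22.7, y = −2.48, v₀ = 17.7, g = 9.20:
7.566 tan²θ − 22.7 tanθ + (5.086) = 0.
tanθ = [22.7 ± √(22.7² − 4 × 7.566 × (5.086))] / (2 × 7.566) = (22.7 ± 19.01) / 15.13, giving tanθ = 0.2439 or 2.756.
θ = 13.71° or 70.06°; the smaller is 13.71°.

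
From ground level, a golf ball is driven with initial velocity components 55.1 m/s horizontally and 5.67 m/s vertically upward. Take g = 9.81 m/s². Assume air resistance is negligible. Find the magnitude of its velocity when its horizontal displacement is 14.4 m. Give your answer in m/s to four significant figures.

55.19 m/s

x = vₓ t ⇒ t = 14.4/55.10 = 0.2613 s.
Vertical velocity there: v_y = v_y0 − g t = 5.670 − 9.81 × 0.2613 = 3.106 m/s.
Speed: √(vₓ² + v_y²) = √(55.10² + 3.106²) = 55.19 m/s.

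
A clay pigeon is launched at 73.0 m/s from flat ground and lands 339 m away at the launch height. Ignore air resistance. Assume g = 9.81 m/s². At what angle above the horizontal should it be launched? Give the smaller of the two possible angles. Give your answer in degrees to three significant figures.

19.3°

Level-ground range R = v₀² sin(2θ)/g ⇒ sin(2θ) = gR/v₀² = 9.81 × 339 / 73.0² = 0.6241.
2θ = 38.61° or 180° − 38.61° = 141.4°, so θ = 19.31° or 70.69°.
The smaller angle is 19.31°.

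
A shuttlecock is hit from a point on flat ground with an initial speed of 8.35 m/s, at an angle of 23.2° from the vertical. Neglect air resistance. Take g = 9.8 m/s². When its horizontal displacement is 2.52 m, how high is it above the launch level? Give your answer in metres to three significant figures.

3.00 m

vₓ = 8.350 sin 23.2° = 3.289 m/s; v_y0 = 8.350 cos 23.2° = 7.675 m/s.
x = vₓ t ⇒ t = 2.52/3.289 = 0.7661 s.
Height: y = v_y0 t − ½ g t² = 7.675 × 0.7661 − 4.900 × 0.7661² = 5.880 − 2.876 = 3.004 m.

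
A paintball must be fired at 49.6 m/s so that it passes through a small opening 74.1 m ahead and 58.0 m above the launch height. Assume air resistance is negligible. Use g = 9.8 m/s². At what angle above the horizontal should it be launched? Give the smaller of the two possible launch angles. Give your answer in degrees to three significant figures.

48.1°

Trajectory: y = x tanθ − g x² (1 + tan²θ)/(2v₀²). With x = 74.1, y = 58.0, v₀ = 49.6, g = 9.80:
10.94 tan²θ − 74.1 tanθ + (68.94) = 0.
tanθ = [74.1 ± √(74.1² − 4 × 10.94 × (68.94))] / (2 × 10.94) = (74.1 ± 49.75) / 21.87, giving tanθ = 1.113 or 5.662.
θ = 48.07° or 79.98°; the smaller is 48.07°.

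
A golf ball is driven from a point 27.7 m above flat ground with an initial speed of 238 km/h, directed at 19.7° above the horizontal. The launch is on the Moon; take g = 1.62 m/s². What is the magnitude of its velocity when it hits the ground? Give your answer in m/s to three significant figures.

66.8 m/s

Convert: 238 km/h = 238/3.6 = 66.11 m/s.
Resolve: vₓ = 66.11 cos 19.7° = 62.24 m/s and v_y0 = 66.11 sin 19.7° = 22.29 m/s.
The projectile lands when y = 27.7 + (22.29) t − ½·1.62·t² = 0. Positive root: t = (22.29 + √(22.29² + 2·1.62·27.7)) / 1.62 = (22.29 + 24.22) / 1.62 = 28.70 s.
Vertical velocity at impact: v_y = v_y0 − g t = 22.29 − 1.62 × 28.70 = −24.22 m/s.
Speed: |v| = √(vₓ² + v_y²) = √(62.24² + 24.22²) = 66.79 m/s.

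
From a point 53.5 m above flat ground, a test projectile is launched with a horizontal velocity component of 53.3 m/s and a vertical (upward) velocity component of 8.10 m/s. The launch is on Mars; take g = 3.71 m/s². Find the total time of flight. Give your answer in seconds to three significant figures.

With up positive and y = 0 at the ground: y(t) = 53.5 + (8.100) t − 1.855 t². Setting y = 0 and taking the positive root: t = [8.100 + √(8.100² + 2·3.71·53.5)] / 3.71 = (8.100 + 21.51) / 3.71 = 7.981 s.

7.98 s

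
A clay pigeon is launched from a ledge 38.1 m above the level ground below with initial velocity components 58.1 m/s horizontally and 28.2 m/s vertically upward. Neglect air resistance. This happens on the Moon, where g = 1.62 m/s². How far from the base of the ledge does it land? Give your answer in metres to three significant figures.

2100 m

With up positive and y = 0 at the ground: y(t) = 38.1 + (28.20) t − 0.8100 t². Setting y = 0 and taking the positive root: t = [28.20 + √(28.20² + 2·1.62·38.1)] / 1.62 = (28.20 + 30.31) / 1.62 = 36.12 s.
Horizontal distance: R = vₓ t = 58.10 × 36.12 = 2098 m.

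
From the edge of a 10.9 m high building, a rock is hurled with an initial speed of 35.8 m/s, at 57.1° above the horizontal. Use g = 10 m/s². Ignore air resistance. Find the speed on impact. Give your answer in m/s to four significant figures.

Components: vₓ = 35.80 cos 57.1° = 19.45 m/s, v_y0 = 35.80 sin 57.1° = 30.06 m/s.
With up positive and y = 0 at the ground: y(t) = 10.9 + (30.06) t − 5.000 t². Setting y = 0 and taking the positive root: t = [30.06 + √(30.06² + 2·10.0·10.9)] / 10.0 = (30.06 + 33.49) / 10.0 = 6.355 s.
Vertical velocity at impact: v_y = v_y0 − g t = 30.06 − 10.0 × 6.355 = −33.49 m/s.
Speed: |v| = √(vₓ² + v_y²) = √(19.45² + 33.49²) = 38.73 m/s.

38.73 m/s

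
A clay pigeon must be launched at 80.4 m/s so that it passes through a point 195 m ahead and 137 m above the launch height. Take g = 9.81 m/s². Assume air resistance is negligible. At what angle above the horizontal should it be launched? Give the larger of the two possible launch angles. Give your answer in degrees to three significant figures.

Trajectory: y = x tanθ − g x² (1 + tan²θ)/(2v₀²). With x = 195, y = 137, v₀ = 80.4, g = 9.81:
28.85 tan²θ − 195 tanθ + (165.9) = 0.
tanθ = [195 ± √(195² − 4 × 28.85 × (165.9))] / (2 × 28.85) = (195 ± 137.4) / 57.71, giving tanθ = 0.9979 or 5.760.
θ = 44.94° or 80.15°; the larger is 80.15°.

80.2°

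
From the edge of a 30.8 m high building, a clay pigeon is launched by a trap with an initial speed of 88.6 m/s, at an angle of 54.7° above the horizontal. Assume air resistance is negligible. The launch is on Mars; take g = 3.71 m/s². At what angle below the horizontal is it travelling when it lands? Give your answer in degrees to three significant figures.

Horizontal component vₓ = 88.60 cos 54.7° = 51.20 m/s; vertical v_y0 = 88.60 sin 54.7° = 72.31 m/s.
Vertical motion (up positive, ground at y = 0): 1.855 t² − (72.31) t − 30.8 = 0, so t = (72.31 + √(72.31² + 2·3.71·30.8)) / 3.71 = (72.31 + 73.87) / 3.71 = 39.40 s.
At impact: v_y = v_y0 − g t = −73.87 m/s; vₓ = 51.20 m/s.
Angle below horizontal: arctan(|v_y|/vₓ) = arctan(73.87/51.20) = 55.28°.

55.3°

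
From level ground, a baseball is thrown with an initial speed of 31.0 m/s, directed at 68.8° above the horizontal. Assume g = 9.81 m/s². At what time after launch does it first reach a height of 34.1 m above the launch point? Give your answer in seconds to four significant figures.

1.632 s

Horizontal component vₓ = 31.00 cos 68.8° = 11.21 m/s; vertical v_y0 = 31.00 sin 68.8° = 28.90 m/s.
Height y(t) = 28.90 t − 4.905 t² = 34.1 gives 4.905 t² − 28.90 t + 34.1 = 0.
t = [28.90 ± √(28.90² − 2·9.81·34.1)] / 9.81 = (28.90 ± 12.90) / 9.81, so t = 1.632 s or t = 4.261 s.
The first (ascending) time is 1.632 s.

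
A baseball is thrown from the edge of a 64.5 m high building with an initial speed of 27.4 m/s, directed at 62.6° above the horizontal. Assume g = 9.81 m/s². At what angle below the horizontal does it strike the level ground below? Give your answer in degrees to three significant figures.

Components: vₓ = 27.40 cos 62.6° = 12.61 m/s, v_y0 = 27.40 sin 62.6° = 24.33 m/s.
The projectile lands when y = 64.5 + (24.33) t − ½·9.81·t² = 0. Positive root: t = (24.33 + √(24.33² + 2·9.81·64.5)) / 9.81 = (24.33 + 43.10) / 9.81 = 6.873 s.
At impact: v_y = v_y0 − g t = −43.10 m/s; vₓ = 12.61 m/s.
Angle below horizontal: arctan(|v_y|/vₓ) = arctan(43.10/12.61) = 73.69°.

73.7°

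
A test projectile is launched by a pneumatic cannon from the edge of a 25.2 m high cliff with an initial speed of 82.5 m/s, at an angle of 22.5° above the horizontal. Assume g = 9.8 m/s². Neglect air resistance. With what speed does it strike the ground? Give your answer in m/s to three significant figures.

Horizontal component vₓ = 82.50 cos 22.5° = 76.22 m/s; vertical v_y0 = 82.50 sin 22.5° = 31.57 m/s.
Vertical motion (up positive, ground at y = 0): 4.900 t² − (31.57) t − 25.2 = 0, so t = (31.57 + √(31.57² + 2·9.80·25.2)) / 9.80 = (31.57 + 38.61) / 9.80 = 7.161 s.
Vertical velocity at impact: v_y = v_y0 − g t = 31.57 − 9.80 × 7.161 = −38.61 m/s.
Speed: |v| = √(vₓ² + v_y²) = √(76.22² + 38.61²) = 85.44 m/s.

85.4 m/s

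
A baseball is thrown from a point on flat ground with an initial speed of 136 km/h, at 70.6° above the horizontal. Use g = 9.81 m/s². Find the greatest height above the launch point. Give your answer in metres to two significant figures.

65 m

Convert: 136 km/h = 136/3.6 = 37.78 m/s.
vₓ = 37.78 cos 70.6° = 12.55 m/s; v_y0 = 37.78 sin 70.6° = 35.63 m/s.
Peak height H = v_y0² / (2g) = 1269.7 / 19.62 = 64.71 m.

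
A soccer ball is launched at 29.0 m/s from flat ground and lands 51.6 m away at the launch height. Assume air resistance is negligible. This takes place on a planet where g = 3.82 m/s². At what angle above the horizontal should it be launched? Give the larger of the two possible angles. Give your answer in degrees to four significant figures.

83.22°

Level-ground range R = v₀² sin(2θ)/g ⇒ sin(2θ) = gR/v₀² = 3.82 × 51.6 / 29.0² = 0.2344.
2θ = 13.55° or 180° − 13.55° = 166.4°, so θ = 6.777° or 83.22°.
The larger angle is 83.22°.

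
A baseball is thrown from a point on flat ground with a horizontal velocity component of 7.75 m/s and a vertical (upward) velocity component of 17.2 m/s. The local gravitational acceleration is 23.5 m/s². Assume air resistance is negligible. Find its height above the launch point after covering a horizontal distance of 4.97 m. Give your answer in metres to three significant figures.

6.20 m

Time to reach x = 4.97 m: t = x/vₓ = 4.97/7.750 = 0.6413 s.
Height: y = v_y0 t − ½ g t² = 17.20 × 0.6413 − 11.75 × 0.6413² = 11.03 − 4.832 = 6.198 m.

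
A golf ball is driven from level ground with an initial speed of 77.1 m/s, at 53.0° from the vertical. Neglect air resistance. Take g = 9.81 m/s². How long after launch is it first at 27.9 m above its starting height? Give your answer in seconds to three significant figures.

0.645 s

vₓ = 77.10 sin 53.0° = 61.57 m/s; v_y0 = 77.10 cos 53.0° = 46.40 m/s.
Require v_y0 t − ½ g t² = 27.9, i.e. 4.905 t² − 46.40 t + 27.9 = 0.
t = [46.40 ± √(46.40² − 2·9.81·27.9)] / 9.81 = (46.40 ± 40.07) / 9.81, so t = 0.6453 s or t = 8.814 s.
The first (ascending) time is 0.6453 s.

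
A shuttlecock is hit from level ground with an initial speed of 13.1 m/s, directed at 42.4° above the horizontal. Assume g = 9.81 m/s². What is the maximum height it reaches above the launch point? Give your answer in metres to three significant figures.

3.98 m

Components: vₓ = 13.10 cos 42.4° = 9.674 m/s, v_y0 = 13.10 sin 42.4° = 8.833 m/s.
Maximum height: H = v_y0² / (2g) = 8.833² / (2 × 9.81) = 3.977 m.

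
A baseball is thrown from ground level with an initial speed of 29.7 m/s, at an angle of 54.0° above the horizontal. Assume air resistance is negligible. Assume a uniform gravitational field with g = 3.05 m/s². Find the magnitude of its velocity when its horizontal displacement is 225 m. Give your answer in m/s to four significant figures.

Horizontal component vₓ = 29.70 cos 54.0° = 17.46 m/s; vertical v_y0 = 29.70 sin 54.0° = 24.03 m/s.
At x = 225 m, t = x/vₓ = 225/17.46 = 12.89 s.
Vertical velocity there: v_y = v_y0 − g t = 24.03 − 3.05 × 12.89 = −15.28 m/s.
Speed: √(vₓ² + v_y²) = √(17.46² + 15.28²) = 23.20 m/s.

23.20 m/s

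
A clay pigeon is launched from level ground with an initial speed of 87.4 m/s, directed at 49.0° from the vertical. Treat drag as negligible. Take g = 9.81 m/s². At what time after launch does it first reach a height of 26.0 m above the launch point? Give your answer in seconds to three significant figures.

vₓ = 87.40 sin 49.0° = 65.96 m/s; v_y0 = 87.40 cos 49.0° = 57.34 m/s.
Require v_y0 t − ½ g t² = 26.0, i.e. 4.905 t² − 57.34 t + 26.0 = 0.
t = [57.34 ± √(57.34² − 2·9.81·26.0)] / 9.81 = (57.34 ± 52.70) / 9.81, so t = 0.4725 s or t = 11.22 s.
The first (ascending) time is 0.4725 s.

0.473 s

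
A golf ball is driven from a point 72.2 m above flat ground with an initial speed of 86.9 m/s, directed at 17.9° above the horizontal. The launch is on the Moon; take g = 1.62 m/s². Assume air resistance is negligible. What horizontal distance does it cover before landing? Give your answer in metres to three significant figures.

Components: vₓ = 86.90 cos 17.9° = 82.69 m/s, v_y0 = 86.90 sin 17.9° = 26.71 m/s.
The projectile lands when y = 72.2 + (26.71) t − ½·1.62·t² = 0. Positive root: t = (26.71 + √(26.71² + 2·1.62·72.2)) / 1.62 = (26.71 + 30.78) / 1.62 = 35.49 s.
Horizontal distance: R = vₓ t = 82.69 × 35.49 = 2934 m.

2930 m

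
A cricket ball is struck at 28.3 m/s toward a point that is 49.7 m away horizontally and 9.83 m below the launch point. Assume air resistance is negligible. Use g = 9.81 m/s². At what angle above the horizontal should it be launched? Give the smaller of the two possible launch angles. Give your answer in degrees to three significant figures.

Trajectory: y = x tanθ − g x² (1 + tan²θ)/(2v₀²). With x = 49.7, y = −9.83, v₀ = 28.3, g = 9.81:
15.13 tan²θ − 49.7 tanθ + (5.298) = 0.
tanθ = [49.7 ± √(49.7² − 4 × 15.13 × (5.298))] / (2 × 15.13) = (49.7 ± 46.36) / 30.26, giving tanθ = 0.1103 or 3.175.
θ = 6.294° or 72.52°; the smaller is 6.294°.

6.29°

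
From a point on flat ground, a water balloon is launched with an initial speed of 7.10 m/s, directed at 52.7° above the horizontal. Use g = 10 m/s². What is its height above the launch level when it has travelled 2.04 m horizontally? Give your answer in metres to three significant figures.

1.55 m

Horizontal component vₓ = 7.100 cos 52.7° = 4.303 m/s; vertical v_y0 = 7.100 sin 52.7° = 5.648 m/s.
Time to reach x = 2.04 m: t = x/vₓ = 2.04/4.303 = 0.4741 s.
Height: y = v_y0 t − ½ g t² = 5.648 × 0.4741 − 5.000 × 0.4741² = 2.678 − 1.124 = 1.554 m.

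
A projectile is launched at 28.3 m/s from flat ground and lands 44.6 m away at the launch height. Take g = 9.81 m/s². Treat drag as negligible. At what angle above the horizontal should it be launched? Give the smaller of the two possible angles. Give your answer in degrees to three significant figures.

R = v₀² sin 2θ / g gives sin 2θ = gR/v₀² = 9.81·44.6/28.3² = 0.5463.
2θ = 33.11° or 180° − 33.11° = 146.9°, so θ = 16.56° or 73.44°.
The smaller angle is 16.56°.

16.6°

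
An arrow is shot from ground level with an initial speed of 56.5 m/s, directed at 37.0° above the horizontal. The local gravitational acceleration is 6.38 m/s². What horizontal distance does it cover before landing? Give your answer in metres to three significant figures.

481 m

Components: vₓ = 56.50 cos 37.0° = 45.12 m/s, v_y0 = 56.50 sin 37.0° = 34.00 m/s.
Flight time T = 2 v_y0 / g = 10.66 s.
Horizontal distance R = vₓ T = 45.12 × 10.66 = 481.0 m.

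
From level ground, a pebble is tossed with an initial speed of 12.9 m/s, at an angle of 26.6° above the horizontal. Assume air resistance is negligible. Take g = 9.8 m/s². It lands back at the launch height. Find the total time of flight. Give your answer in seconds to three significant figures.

Resolve: vₓ = 12.90 cos 26.6° = 11.53 m/s and v_y0 = 12.90 sin 26.6° = 5.776 m/s.
Landing at launch height ⇒ T = 2 v_y0 / g = 2 × 5.776 / 9.80 = 1.179 s.

1.18 s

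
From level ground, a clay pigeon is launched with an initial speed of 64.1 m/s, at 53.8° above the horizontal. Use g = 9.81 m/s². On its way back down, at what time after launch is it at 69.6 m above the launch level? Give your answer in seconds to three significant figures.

Resolve: vₓ = 64.10 cos 53.8° = 37.86 m/s and v_y0 = 64.10 sin 53.8° = 51.73 m/s.
Height y(t) = 51.73 t − 4.905 t² = 69.6 gives 4.905 t² − 51.73 t + 69.6 = 0.
t = [51.73 ± √(51.73² − 2·9.81·69.6)] / 9.81 = (51.73 ± 36.19) / 9.81, so t = 1.583 s or t = 8.962 s.
The descending-branch root is 8.962 s.

8.96 s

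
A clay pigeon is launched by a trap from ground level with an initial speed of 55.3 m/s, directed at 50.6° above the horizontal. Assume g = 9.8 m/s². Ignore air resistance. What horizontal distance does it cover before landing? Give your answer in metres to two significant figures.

Components: vₓ = 55.30 cos 50.6° = 35.10 m/s, v_y0 = 55.30 sin 50.6° = 42.73 m/s.
Time aloft: T = 2 v_y0 / g = 2 × 42.73 / 9.80 = 8.721 s.
Horizontal distance R = vₓ T = 35.10 × 8.721 = 306.1 m.

310 m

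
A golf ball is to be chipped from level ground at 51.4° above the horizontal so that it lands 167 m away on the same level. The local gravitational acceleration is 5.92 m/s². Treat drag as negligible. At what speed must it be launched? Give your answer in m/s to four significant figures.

31.84 m/s

On level ground R = v₀² sin 2θ / g ⇒ v₀ = √(gR / sin 2θ).
v₀ = √(5.92 × 167 / sin 102.8°) = √(988.6 / 0.9751) = √1013.8 = 31.84 m/s.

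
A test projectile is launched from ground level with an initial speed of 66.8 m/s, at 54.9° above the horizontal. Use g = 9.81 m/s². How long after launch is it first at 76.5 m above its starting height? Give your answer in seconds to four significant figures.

vₓ = 66.80 cos 54.9° = 38.41 m/s; v_y0 = 66.80 sin 54.9° = 54.65 m/s.
Set y = v_y0 t − ½ g t² = 76.5: 4.905 t² − 54.65 t + 76.5 = 0.
t = [54.65 ± √(54.65² − 2·9.81·76.5)] / 9.81 = (54.65 ± 38.55) / 9.81, so t = 1.642 s or t = 9.501 s.
The first (ascending) time is 1.642 s.

1.642 s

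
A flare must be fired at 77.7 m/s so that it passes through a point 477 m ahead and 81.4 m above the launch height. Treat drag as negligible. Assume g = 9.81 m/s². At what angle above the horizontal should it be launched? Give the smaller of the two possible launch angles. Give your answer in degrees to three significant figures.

39.2°

Trajectory: y = x tanθ − g x² (1 + tan²θ)/(2v₀²). With x = 477, y = 81.4, v₀ = 77.7, g = 9.81:
184.9 tan²θ − 477 tanθ + (266.3) = 0.
tanθ = [477 ± √(477² − 4 × 184.9 × (266.3))] / (2 × 184.9) = (477 ± 175.1) / 369.7, giving tanθ = 0.8166 or 1.764.
θ = 39.24° or 60.45°; the smaller is 39.24°.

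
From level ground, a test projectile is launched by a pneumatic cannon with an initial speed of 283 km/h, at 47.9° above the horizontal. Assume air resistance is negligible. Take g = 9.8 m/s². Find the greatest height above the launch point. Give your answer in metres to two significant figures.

Convert: 283 km/h = 283/3.6 = 78.61 m/s.
Components: vₓ = 78.61 cos 47.9° = 52.70 m/s, v_y0 = 78.61 sin 47.9° = 58.33 m/s.
Peak height H = v_y0² / (2g) = 3402.1 / 19.60 = 173.6 m.

170 m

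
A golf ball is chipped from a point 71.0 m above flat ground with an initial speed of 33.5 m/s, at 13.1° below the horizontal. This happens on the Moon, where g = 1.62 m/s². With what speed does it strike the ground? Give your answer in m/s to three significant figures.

Horizontal component vₓ = 33.50 cos 13.1° = 32.63 m/s; vertical v_y0 = −7.593 m/s (downward).
With up positive and y = 0 at the ground: y(t) = 71.0 + (−7.593) t − 0.8100 t². Setting y = 0 and taking the positive root: t = [−7.593 + √(7.593² + 2·1.62·71.0)] / 1.62 = (−7.593 + 16.96) / 1.62 = 5.783 s.
Vertical velocity at impact: v_y = v_y0 − g t = −7.593 − 1.62 × 5.783 = −16.96 m/s.
Speed: |v| = √(vₓ² + v_y²) = √(32.63² + 16.96²) = 36.77 m/s.

36.8 m/s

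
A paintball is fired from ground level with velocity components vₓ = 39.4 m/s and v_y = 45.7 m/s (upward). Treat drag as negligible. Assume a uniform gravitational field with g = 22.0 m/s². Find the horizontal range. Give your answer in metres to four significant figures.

163.7 m

Flight time T = 2 v_y0 / g = 4.155 s.
Range: R = vₓ T = 39.40 × 4.155 = 163.7 m.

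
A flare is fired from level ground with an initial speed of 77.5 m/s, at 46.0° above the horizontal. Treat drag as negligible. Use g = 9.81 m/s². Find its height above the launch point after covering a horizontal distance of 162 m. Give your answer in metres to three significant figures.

123 m

vₓ = 77.50 cos 46.0° = 53.84 m/s; v_y0 = 77.50 sin 46.0° = 55.75 m/s.
Time to reach x = 162 m: t = x/vₓ = 162/53.84 = 3.009 s.
Height: y = v_y0 t − ½ g t² = 55.75 × 3.009 − 4.905 × 3.009² = 167.8 − 44.41 = 123.3 m.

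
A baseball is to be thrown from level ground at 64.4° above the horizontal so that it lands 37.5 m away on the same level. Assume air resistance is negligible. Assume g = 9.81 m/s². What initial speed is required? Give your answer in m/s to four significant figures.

21.73 m/s

Level-ground range: R = v₀² sin(2θ)/g, so v₀ = √(gR / sin 2θ).
v₀ = √(9.81 × 37.5 / sin 128.8°) = √(367.9 / 0.7793) = √472.04 = 21.73 m/s.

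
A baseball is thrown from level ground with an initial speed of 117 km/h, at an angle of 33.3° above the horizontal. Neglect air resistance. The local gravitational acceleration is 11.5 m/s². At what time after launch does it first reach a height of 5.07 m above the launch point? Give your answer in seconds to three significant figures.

0.316 s

Convert: 117 km/h = 117/3.6 = 32.50 m/s.
Resolve: vₓ = 32.50 cos 33.3° = 27.16 m/s and v_y0 = 32.50 sin 33.3° = 17.84 m/s.
Height y(t) = 17.84 t − 5.750 t² = 5.07 gives 5.750 t² − 17.84 t + 5.07 = 0.
Quadratic formula: t = (17.84 ± √201.77) / 11.5 = (17.84 ± 14.20) / 11.5 → t = 0.3164 s or 2.787 s.
The first (ascending) time is 0.3164 s.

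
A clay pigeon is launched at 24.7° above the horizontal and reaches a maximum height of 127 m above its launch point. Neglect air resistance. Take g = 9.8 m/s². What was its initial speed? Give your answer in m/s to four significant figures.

119.4 m/s

At the peak v_y = 0, so v_y0 = √(2gH) = √(2 × 9.80 × 127) = 49.89 m/s.
v_y0 = v₀ sin θ ⇒ v₀ = 49.89 / sin 24.7° = 119.4 m/s.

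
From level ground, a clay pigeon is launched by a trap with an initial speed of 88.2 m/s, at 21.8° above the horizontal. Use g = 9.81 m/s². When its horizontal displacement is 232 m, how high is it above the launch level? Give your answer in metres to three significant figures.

Resolve: vₓ = 88.20 cos 21.8° = 81.89 m/s and v_y0 = 88.20 sin 21.8° = 32.75 m/s.
x = vₓ t ⇒ t = 232/81.89 = 2.833 s.
Height: y = v_y0 t − ½ g t² = 32.75 × 2.833 − 4.905 × 2.833² = 92.79 − 39.37 = 53.43 m.

53.4 m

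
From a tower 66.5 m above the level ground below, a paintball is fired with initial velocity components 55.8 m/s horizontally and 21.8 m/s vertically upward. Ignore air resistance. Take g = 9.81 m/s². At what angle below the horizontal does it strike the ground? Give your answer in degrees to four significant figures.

Vertical motion (up positive, ground at y = 0): 4.905 t² − (21.80) t − 66.5 = 0, so t = (21.80 + √(21.80² + 2·9.81·66.5)) / 9.81 = (21.80 + 42.19) / 9.81 = 6.523 s.
At impact: v_y = v_y0 − g t = −42.19 m/s; vₓ = 55.80 m/s.
Angle below horizontal: arctan(|v_y|/vₓ) = arctan(42.19/55.80) = 37.09°.

37.09°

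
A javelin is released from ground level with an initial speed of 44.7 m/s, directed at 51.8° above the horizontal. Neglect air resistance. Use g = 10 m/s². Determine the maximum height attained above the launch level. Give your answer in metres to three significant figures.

Components: vₓ = 44.70 cos 51.8° = 27.64 m/s, v_y0 = 44.70 sin 51.8° = 35.13 m/s.
Peak height H = v_y0² / (2g) = 1234.0 / 20.00 = 61.70 m.

61.7 m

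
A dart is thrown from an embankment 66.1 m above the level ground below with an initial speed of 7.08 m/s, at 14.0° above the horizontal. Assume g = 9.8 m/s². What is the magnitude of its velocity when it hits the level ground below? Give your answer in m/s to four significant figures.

Components: vₓ = 7.080 cos 14.0° = 6.870 m/s, v_y0 = 7.080 sin 14.0° = 1.713 m/s.
The projectile lands when y = 66.1 + (1.713) t − ½·9.80·t² = 0. Positive root: t = (1.713 + √(1.713² + 2·9.80·66.1)) / 9.80 = (1.713 + 36.03) / 9.80 = 3.852 s.
Vertical velocity at impact: v_y = v_y0 − g t = 1.713 − 9.80 × 3.852 = −36.03 m/s.
Speed: |v| = √(vₓ² + v_y²) = √(6.870² + 36.03²) = 36.68 m/s.

36.68 m/s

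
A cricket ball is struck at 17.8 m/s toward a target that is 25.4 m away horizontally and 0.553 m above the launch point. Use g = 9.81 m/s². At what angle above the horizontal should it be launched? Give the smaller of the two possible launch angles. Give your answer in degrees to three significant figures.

Trajectory: y = x tanθ − g x² (1 + tan²θ)/(2v₀²). With x = 25.4, y = 0.553, v₀ = 17.8, g = 9.81:
9.988 tan²θ − 25.4 tanθ + (10.54) = 0.
tanθ = [25.4 ± √(25.4² − 4 × 9.988 × (10.54))] / (2 × 9.988) = (25.4 ± 14.97) / 19.98, giving tanθ = 0.5222 or 2.021.
θ = 27.57° or 63.67°; the smaller is 27.57°.

27.6°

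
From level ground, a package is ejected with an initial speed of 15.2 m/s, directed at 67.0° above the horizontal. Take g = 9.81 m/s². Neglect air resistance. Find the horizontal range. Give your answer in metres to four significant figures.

Horizontal component vₓ = 15.20 cos 67.0° = 5.939 m/s; vertical v_y0 = 15.20 sin 67.0° = 13.99 m/s.
Flight time T = 2 v_y0 / g = 2.853 s.
Range: R = vₓ T = 5.939 × 2.853 = 16.94 m.

16.94 m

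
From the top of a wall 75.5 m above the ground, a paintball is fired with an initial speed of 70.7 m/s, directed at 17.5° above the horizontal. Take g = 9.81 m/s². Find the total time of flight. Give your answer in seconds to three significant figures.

6.65 s

Components: vₓ = 70.70 cos 17.5° = 67.43 m/s, v_y0 = 70.70 sin 17.5° = 21.26 m/s.
Vertical motion (up positive, ground at y = 0): 4.905 t² − (21.26) t − 75.5 = 0, so t = (21.26 + √(21.26² + 2·9.81·75.5)) / 9.81 = (21.26 + 43.97) / 9.81 = 6.649 s.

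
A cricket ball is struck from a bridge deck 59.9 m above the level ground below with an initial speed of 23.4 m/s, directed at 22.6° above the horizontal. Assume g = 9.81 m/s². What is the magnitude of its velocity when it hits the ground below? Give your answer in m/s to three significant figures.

Horizontal component vₓ = 23.40 cos 22.6° = 21.60 m/s; vertical v_y0 = 23.40 sin 22.6° = 8.993 m/s.
Vertical motion (up positive, ground at y = 0): 4.905 t² − (8.993) t − 59.9 = 0, so t = (8.993 + √(8.993² + 2·9.81·59.9)) / 9.81 = (8.993 + 35.44) / 9.81 = 4.529 s.
Vertical velocity at impact: v_y = v_y0 − g t = 8.993 − 9.81 × 4.529 = −35.44 m/s.
Speed: |v| = √(vₓ² + v_y²) = √(21.60² + 35.44²) = 41.51 m/s.

41.5 m/s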